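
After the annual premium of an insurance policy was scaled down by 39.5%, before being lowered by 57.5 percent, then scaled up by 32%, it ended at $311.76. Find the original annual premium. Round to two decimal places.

$918.55

Undoing the 32% increase: $311.76 ÷ 1.32 ≈ $236.181818.
Undoing the 57.5% decrease: $236.181818 ÷ 0.425 ≈ $555.721925.
Undoing the 39.5% decrease: $555.721925 ÷ 0.605 ≈ $918.55.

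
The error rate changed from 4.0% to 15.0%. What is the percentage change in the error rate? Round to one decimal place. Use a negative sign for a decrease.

The change is 15.0 − 4.0 = 11.0 percentage points.
Relative to the original 4.0%, that is 11.0 ÷ 4.0 = 275.0%.

275.0%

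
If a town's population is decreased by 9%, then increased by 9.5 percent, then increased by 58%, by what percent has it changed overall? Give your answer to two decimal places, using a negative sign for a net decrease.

The combined multiplier is 0.91 × 1.095 × 1.58 = 1.574391.
That corresponds to an increase of 57.44%.

57.44%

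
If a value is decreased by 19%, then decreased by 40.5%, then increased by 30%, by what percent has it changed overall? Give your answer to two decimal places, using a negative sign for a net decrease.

A 19% decrease multiplies by 0.81.
Then a 40.5% decrease: 0.81 × 0.595 = 0.48195.
Then a 30% increase: 0.48195 × 1.3 = 0.626535.
Overall factor 0.626535, i.e. -37.35%.

-37.35%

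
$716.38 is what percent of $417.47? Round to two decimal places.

$716.38 ÷ $417.47 ≈ 171.60%.

171.60%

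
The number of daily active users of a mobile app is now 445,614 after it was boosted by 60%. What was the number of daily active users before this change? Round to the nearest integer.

The overall multiplier applied was 1.6.
So the original number of daily active users was 445,614 ÷ 1.6 ≈ 278,509.

278,509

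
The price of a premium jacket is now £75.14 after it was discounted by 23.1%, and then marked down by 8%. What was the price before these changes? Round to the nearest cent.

The overall multiplier applied was 0.769 × 0.92 = 0.70748.
So the original price was £75.14 ÷ 0.70748 ≈ £106.21.

£106.21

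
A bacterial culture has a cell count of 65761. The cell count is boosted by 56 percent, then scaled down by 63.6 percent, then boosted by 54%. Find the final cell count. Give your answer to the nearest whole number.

57506

Apply the 56% increase: 65761 × 1.56 = 102587.16.
63.6% decrease: 102587.16 × 0.364 = 37341.72624.
Apply the 54% increase: 37341.72624 × 1.54 = 57506.2584096 ≈ 57506.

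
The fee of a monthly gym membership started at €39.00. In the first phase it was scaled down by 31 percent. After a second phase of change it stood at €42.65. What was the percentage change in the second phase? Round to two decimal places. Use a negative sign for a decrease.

58.49%

After the first phase: €39.00 × 0.69 = €26.91.
Second-phase multiplier: €42.65 ÷ €26.91 ≈ 1.584913.
That is a change of 58.49%.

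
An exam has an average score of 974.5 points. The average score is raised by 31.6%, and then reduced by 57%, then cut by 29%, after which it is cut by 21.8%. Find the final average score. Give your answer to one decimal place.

306.2 points

Apply the 31.6% increase: 974.5 × 1.316 = 1282.442.
57% decrease: 1282.442 × 0.43 = 551.45006.
Apply the 29% decrease: 551.45006 × 0.71 = 391.5295426.
Apply the 21.8% decrease: 391.5295426 × 0.782 = 306.1761023132 ≈ 306.2.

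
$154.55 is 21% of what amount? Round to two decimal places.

$154.55 ÷ 0.21 ≈ $735.95.

$735.95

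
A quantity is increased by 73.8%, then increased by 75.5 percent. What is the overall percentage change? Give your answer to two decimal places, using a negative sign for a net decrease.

The combined multiplier is 1.738 × 1.755 = 3.05019.
That corresponds to an increase of 205.02%.

205.02%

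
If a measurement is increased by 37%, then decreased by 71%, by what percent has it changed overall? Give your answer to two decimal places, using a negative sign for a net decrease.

-60.27%

A 37% increase multiplies by 1.37.
Then a 71% decrease: 1.37 × 0.29 = 0.3973.
Overall factor 0.3973, i.e. -60.27%.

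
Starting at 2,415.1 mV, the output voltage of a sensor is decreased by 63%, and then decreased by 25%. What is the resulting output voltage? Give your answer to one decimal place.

Apply the 63% decrease: 2,415.1 × 0.37 = 893.587.
25% decrease: 893.587 × 0.75 = 670.19025 ≈ 670.2.

670.2 mV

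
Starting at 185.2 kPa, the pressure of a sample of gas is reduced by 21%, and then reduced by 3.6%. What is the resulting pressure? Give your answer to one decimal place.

Apply the 21% decrease: 185.2 × 0.79 = 146.308.
Apply the 3.6% decrease: 146.308 × 0.964 = 141.040912 ≈ 141.0.

141.0 kPa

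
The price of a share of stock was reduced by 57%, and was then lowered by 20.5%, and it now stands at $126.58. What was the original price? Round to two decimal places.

The overall multiplier applied was 0.43 × 0.795 = 0.34185.
So the original price was $126.58 ÷ 0.34185 ≈ $370.28.

$370.28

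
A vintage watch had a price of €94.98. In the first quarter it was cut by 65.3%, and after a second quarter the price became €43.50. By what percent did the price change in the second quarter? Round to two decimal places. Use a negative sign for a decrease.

31.99%

After the first quarter: €94.98 × 0.347 = €32.95806.
Second-quarter multiplier: €43.50 ÷ €32.95806 ≈ 1.319859.
That is a change of 31.99%.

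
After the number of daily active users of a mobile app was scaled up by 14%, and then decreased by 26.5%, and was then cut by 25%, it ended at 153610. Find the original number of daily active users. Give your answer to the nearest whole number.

Undoing the 25% decrease: 153610 ÷ 0.75 ≈ 204813.333333.
Undoing the 26.5% decrease: 204813.333333 ÷ 0.735 ≈ 278657.596371.
Undoing the 14% increase: 278657.596371 ÷ 1.14 ≈ 244436.

244436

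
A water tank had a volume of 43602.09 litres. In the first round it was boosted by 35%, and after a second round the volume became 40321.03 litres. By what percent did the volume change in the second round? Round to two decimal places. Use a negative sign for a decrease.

-31.50%

After the first round: 43602.09 × 1.35 = 58862.8215.
Second-round multiplier: 40321.03 ÷ 58862.8215 ≈ 0.685.
That is a change of -31.50%.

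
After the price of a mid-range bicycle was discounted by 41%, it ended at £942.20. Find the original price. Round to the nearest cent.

£1,596.95

The overall multiplier applied was 0.59.
So the original price was £942.20 ÷ 0.59 ≈ £1,596.95.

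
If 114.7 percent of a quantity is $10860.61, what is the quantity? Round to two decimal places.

$9468.71

$10860.61 ÷ 1.147 ≈ $9468.71.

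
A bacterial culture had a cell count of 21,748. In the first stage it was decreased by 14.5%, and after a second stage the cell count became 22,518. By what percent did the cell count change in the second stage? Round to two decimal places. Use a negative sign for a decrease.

21.10%

After the first stage: 21,748 × 0.855 = 18594.54.
Second-stage multiplier: 22,518 ÷ 18594.54 ≈ 1.211001.
That is a change of 21.10%.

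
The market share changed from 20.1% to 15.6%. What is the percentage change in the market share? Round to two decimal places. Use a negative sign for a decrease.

The change is 15.6 − 20.1 = -4.5 percentage points.
Relative to the original 20.1%, that is -4.5 ÷ 20.1 ≈ -22.39%.

-22.39%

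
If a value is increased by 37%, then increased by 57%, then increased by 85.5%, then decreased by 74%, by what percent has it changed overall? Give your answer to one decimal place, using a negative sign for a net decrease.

The combined multiplier is 1.37 × 1.57 × 1.855 × 0.26 = 1.03737907.
That corresponds to an increase of 3.7%.

3.7%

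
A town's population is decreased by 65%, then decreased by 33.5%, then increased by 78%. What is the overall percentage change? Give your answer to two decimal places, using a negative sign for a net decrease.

The combined multiplier is 0.35 × 0.665 × 1.78 = 0.414295.
That corresponds to a decrease of 58.57%.

-58.57%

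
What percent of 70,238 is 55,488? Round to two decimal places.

55,488 ÷ 70,238 ≈ 79.00%.

79.00%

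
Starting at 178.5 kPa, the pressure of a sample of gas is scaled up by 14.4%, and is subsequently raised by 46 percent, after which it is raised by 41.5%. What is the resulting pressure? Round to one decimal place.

Each change multiplies by a factor: 1.144 × 1.46 × 1.415 = 2.3633896.
178.5 × 2.3633896 = 421.8650436 ≈ 421.9.

421.9 kPa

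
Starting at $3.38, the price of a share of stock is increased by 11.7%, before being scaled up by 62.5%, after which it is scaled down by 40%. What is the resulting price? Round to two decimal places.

Apply the 11.7% increase: $3.38 × 1.117 = $3.77546.
After the 62.5% increase: $3.77546 × 1.625 = $6.1351225.
Apply the 40% decrease: $6.1351225 × 0.6 = $3.6810735 ≈ $3.68.

$3.68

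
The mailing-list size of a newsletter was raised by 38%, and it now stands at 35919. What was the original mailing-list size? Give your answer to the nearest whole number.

26028

The overall multiplier applied was 1.38.
So the original mailing-list size was 35919 ÷ 1.38 ≈ 26028.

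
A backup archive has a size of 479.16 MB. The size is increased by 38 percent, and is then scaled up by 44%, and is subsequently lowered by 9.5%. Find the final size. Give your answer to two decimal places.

Each change multiplies by a factor: 1.38 × 1.44 × 0.905 = 1.798416.
479.16 × 1.798416 = 861.72901056 ≈ 861.73.

861.73 MB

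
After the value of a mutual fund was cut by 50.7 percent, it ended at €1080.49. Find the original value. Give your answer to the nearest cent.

The overall multiplier applied was 0.493.
So the original value was €1080.49 ÷ 0.493 ≈ €2191.66.

€2191.66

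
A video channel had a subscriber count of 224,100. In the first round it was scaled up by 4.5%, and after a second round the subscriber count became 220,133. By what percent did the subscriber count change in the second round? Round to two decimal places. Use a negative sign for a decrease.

-6.00%

After the first round: 224,100 × 1.045 = 234184.5.
Second-round multiplier: 220,133 ÷ 234184.5 ≈ 0.939998.
That is a change of -6.00%.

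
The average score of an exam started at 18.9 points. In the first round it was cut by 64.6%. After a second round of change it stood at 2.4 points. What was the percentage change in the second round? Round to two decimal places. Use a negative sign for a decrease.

-64.13%

After the first round: 18.9 × 0.354 = 6.6906.
Second-round multiplier: 2.4 ÷ 6.6906 ≈ 0.358712.
That is a change of -64.13%.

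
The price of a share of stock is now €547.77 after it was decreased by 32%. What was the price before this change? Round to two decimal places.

€805.54

The overall multiplier applied was 0.68.
So the original price was €547.77 ÷ 0.68 ≈ €805.54.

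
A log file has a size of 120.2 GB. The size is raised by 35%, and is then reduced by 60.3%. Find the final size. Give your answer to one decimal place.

64.4 GB

After the 35% increase: 120.2 × 1.35 = 162.27.
Apply the 60.3% decrease: 162.27 × 0.397 = 64.42119 ≈ 64.4.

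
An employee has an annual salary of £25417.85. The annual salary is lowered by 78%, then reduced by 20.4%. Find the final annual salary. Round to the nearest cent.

Each change multiplies by a factor: 0.22 × 0.796 = 0.17512.
£25417.85 × 0.17512 = £4451.173892 ≈ £4451.17.

£4451.17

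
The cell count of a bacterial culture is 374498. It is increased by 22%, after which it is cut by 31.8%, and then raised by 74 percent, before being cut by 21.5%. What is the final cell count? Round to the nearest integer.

425611

Apply the 22% increase: 374498 × 1.22 = 456887.56.
After the 31.8% decrease: 456887.56 × 0.682 = 311597.31592.
74% increase: 311597.31592 × 1.74 = 542179.3297008.
After the 21.5% decrease: 542179.3297008 × 0.785 = 425610.773815128 ≈ 425611.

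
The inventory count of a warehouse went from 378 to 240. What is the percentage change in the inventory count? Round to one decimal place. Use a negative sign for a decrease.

-36.5%

Change: 240 − 378 = -138.
Relative to the original: -138 ÷ 378 ≈ -36.5%.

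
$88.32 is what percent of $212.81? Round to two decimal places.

41.50%

$88.32 ÷ $212.81 ≈ 41.50%.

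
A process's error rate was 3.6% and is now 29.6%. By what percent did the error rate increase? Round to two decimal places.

The change is 29.6 − 3.6 = 26.0 percentage points.
Relative to the original 3.6%, that is 26.0 ÷ 3.6 ≈ 722.22%.
So the error rate rose by 722.22%.

722.22%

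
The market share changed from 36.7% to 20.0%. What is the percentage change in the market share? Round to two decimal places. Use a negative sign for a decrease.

-45.50%

The change is 20.0 − 36.7 = -16.7 percentage points.
Relative to the original 36.7%, that is -16.7 ÷ 36.7 ≈ -45.50%.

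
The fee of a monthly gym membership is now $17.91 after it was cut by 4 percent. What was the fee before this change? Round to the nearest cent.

$18.66

The overall multiplier applied was 0.96.
So the original fee was $17.91 ÷ 0.96 ≈ $18.66.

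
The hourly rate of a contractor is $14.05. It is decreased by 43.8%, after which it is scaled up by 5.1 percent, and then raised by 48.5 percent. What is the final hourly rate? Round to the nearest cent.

$12.32

Apply the 43.8% decrease: $14.05 × 0.562 = $7.8961.
After the 5.1% increase: $7.8961 × 1.051 = $8.2988011.
After the 48.5% increase: $8.2988011 × 1.485 = $12.3237196335 ≈ $12.32.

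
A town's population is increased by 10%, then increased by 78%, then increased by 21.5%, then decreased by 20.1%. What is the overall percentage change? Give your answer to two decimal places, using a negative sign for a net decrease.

90.08%

A 10% increase multiplies by 1.1.
Then a 78% increase: 1.1 × 1.78 = 1.958.
Then a 21.5% increase: 1.958 × 1.215 = 2.37897.
Then a 20.1% decrease: 2.37897 × 0.799 = 1.90079703.
Overall factor 1.90079703, i.e. 90.08%.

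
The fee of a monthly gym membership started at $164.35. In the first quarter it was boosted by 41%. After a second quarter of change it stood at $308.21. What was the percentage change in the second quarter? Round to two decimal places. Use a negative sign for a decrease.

33.00%

After the first quarter: $164.35 × 1.41 = $231.7335.
Second-quarter multiplier: $308.21 ÷ $231.7335 ≈ 1.330019.
That is a change of 33.00%.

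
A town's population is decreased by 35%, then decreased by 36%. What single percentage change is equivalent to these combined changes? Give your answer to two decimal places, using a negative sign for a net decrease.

-58.40%

A 35% decrease multiplies by 0.65.
Then a 36% decrease: 0.65 × 0.64 = 0.416.
Overall factor 0.416, i.e. -58.40%.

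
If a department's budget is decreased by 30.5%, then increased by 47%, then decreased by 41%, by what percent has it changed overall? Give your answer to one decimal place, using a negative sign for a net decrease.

-39.7%

The combined multiplier is 0.695 × 1.47 × 0.59 = 0.6027735.
That corresponds to a decrease of 39.7%.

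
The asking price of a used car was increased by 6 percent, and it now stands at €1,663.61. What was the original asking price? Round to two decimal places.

€1,569.44

The overall multiplier applied was 1.06.
So the original asking price was €1,663.61 ÷ 1.06 ≈ €1,569.44.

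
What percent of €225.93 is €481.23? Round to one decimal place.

213.0%

€481.23 ÷ €225.93 ≈ 213.0%.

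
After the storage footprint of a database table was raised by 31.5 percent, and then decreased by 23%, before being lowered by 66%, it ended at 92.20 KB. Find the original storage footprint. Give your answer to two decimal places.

267.82 KB

Undoing the 66% decrease: 92.20 ÷ 0.34 ≈ 271.176471.
Undoing the 23% decrease: 271.176471 ÷ 0.77 ≈ 352.177235.
Undoing the 31.5% increase: 352.177235 ÷ 1.315 ≈ 267.82 KB.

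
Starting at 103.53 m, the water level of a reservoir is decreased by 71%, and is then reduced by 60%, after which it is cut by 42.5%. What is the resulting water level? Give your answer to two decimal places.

71% decrease: 103.53 × 0.29 = 30.0237.
60% decrease: 30.0237 × 0.4 = 12.00948.
After the 42.5% decrease: 12.00948 × 0.575 = 6.905451 ≈ 6.91.

6.91 m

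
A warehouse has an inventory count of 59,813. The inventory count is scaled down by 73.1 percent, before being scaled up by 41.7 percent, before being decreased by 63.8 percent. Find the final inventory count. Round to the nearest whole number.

8,253

Apply the 73.1% decrease: 59,813 × 0.269 = 16089.697.
41.7% increase: 16089.697 × 1.417 = 22799.100649.
63.8% decrease: 22799.100649 × 0.362 = 8253.274434938 ≈ 8,253.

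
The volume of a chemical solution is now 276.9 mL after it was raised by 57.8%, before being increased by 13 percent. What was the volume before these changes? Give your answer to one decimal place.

Undoing the 13% increase: 276.9 ÷ 1.13 ≈ 245.044248.
Undoing the 57.8% increase: 245.044248 ÷ 1.578 ≈ 155.3 mL.

155.3 mL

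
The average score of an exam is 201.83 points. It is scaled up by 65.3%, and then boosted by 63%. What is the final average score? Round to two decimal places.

After the 65.3% increase: 201.83 × 1.653 = 333.62499.
After the 63% increase: 333.62499 × 1.63 = 543.8087337 ≈ 543.81.

543.81 points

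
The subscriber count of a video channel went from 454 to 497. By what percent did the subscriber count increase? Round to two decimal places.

9.47%

Change: 497 − 454 = 43.
Relative to the original: 43 ÷ 454 ≈ 9.47%.
So the subscriber count increased by 9.47%.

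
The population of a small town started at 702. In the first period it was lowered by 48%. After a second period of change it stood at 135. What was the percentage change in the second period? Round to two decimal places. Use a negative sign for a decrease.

-63.02%

After the first period: 702 × 0.52 = 365.04.
Second-period multiplier: 135 ÷ 365.04 ≈ 0.369822.
That is a change of -63.02%.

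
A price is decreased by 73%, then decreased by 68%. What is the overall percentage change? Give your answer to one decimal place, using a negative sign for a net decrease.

A 73% decrease multiplies by 0.27.
Then a 68% decrease: 0.27 × 0.32 = 0.0864.
Overall factor 0.0864, i.e. -91.4%.

-91.4%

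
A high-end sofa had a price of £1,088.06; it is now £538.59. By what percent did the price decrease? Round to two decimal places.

50.50%

Change: £538.59 − £1,088.06 = -£549.47.
Relative to the original: -£549.47 ÷ £1,088.06 ≈ -50.50%.
So the price decreased by 50.50%.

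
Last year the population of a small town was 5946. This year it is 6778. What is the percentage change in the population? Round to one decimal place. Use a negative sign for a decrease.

Change: 6778 − 5946 = 832.
Relative to the original: 832 ÷ 5946 ≈ 14.0%.

14.0%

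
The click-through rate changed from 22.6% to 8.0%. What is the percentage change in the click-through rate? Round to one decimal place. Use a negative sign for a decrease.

The change is 8.0 − 22.6 = -14.6 percentage points.
Relative to the original 22.6%, that is -14.6 ÷ 22.6 ≈ -64.6%.

-64.6%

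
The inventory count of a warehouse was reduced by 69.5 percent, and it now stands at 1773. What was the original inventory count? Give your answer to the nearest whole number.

5813

The overall multiplier applied was 0.305.
So the original inventory count was 1773 ÷ 0.305 ≈ 5813.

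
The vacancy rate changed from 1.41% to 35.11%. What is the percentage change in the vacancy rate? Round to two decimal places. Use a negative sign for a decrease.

The change is 35.11 − 1.41 = 33.70 percentage points.
Relative to the original 1.41%, that is 33.70 ÷ 1.41 ≈ 2390.07%.

2390.07%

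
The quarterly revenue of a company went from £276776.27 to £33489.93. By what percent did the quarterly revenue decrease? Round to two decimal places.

87.90%

Change: £33489.93 − £276776.27 = -£243286.34.
Relative to the original: -£243286.34 ÷ £276776.27 ≈ -87.90%.
So the quarterly revenue decreased by 87.90%.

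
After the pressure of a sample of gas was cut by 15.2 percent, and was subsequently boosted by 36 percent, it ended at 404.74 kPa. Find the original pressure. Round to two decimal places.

350.95 kPa

Undoing the 36% increase: 404.74 ÷ 1.36 ≈ 297.602941.
Undoing the 15.2% decrease: 297.602941 ÷ 0.848 ≈ 350.95 kPa.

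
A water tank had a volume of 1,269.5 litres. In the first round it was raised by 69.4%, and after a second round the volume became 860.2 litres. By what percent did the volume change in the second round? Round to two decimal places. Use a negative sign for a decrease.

After the first round: 1,269.5 × 1.694 = 2150.533.
Second-round multiplier: 860.2 ÷ 2150.533 ≈ 0.399994.
That is a change of -60.00%.

-60.00%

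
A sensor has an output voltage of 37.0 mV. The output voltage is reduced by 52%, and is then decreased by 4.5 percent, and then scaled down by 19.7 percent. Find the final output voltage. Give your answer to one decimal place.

13.6 mV

Each change multiplies by a factor: 0.48 × 0.955 × 0.803 = 0.3680952.
37.0 × 0.3680952 = 13.6195224 ≈ 13.6.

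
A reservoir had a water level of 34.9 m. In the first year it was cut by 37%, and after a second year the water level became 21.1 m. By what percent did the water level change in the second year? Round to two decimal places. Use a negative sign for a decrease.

-4.03%

After the first year: 34.9 × 0.63 = 21.987.
Second-year multiplier: 21.1 ÷ 21.987 ≈ 0.959658.
That is a change of -4.03%.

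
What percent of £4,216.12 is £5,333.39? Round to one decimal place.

£5,333.39 ÷ £4,216.12 ≈ 126.5%.

126.5%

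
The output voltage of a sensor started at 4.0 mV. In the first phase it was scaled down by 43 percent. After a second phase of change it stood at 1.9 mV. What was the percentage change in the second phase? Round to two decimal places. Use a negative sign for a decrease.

After the first phase: 4.0 × 0.57 = 2.28.
Second-phase multiplier: 1.9 ÷ 2.28 ≈ 0.833333.
That is a change of -16.67%.

-16.67%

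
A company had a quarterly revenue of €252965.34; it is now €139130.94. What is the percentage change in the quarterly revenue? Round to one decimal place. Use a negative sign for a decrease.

-45.0%

Change: €139130.94 − €252965.34 = -€113834.40.
Relative to the original: -€113834.40 ÷ €252965.34 ≈ -45.0%.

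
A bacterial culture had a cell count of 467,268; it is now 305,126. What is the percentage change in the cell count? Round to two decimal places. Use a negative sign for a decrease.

Change: 305,126 − 467,268 = -162,142.
Relative to the original: -162,142 ÷ 467,268 ≈ -34.70%.

-34.70%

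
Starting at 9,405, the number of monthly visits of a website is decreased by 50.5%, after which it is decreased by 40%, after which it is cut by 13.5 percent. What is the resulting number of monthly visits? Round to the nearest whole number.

After the 50.5% decrease: 9,405 × 0.495 = 4655.475.
40% decrease: 4655.475 × 0.6 = 2793.285.
13.5% decrease: 2793.285 × 0.865 = 2416.191525 ≈ 2,416.

2,416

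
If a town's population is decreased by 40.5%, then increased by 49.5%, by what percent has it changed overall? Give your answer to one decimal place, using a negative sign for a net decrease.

A 40.5% decrease multiplies by 0.595.
Then a 49.5% increase: 0.595 × 1.495 = 0.889525.
Overall factor 0.889525, i.e. -11.0%.

-11.0%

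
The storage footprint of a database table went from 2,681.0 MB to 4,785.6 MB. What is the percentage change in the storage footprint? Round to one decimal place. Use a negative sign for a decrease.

Change: 4,785.6 − 2,681.0 = 2,104.6.
Relative to the original: 2,104.6 ÷ 2,681.0 ≈ 78.5%.

78.5%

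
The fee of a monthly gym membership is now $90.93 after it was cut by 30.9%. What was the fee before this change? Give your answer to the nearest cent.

$131.59

The overall multiplier applied was 0.691.
So the original fee was $90.93 ÷ 0.691 ≈ $131.59.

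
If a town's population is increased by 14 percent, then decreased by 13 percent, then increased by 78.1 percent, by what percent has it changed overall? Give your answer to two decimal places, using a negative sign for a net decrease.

76.64%

A 14% increase multiplies by 1.14.
Then a 13% decrease: 1.14 × 0.87 = 0.9918.
Then a 78.1% increase: 0.9918 × 1.781 = 1.7663958.
Overall factor 1.7663958, i.e. 76.64%.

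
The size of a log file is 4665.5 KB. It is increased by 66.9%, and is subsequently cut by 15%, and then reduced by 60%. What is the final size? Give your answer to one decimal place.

Each change multiplies by a factor: 1.669 × 0.85 × 0.4 = 0.56746.
4665.5 × 0.56746 = 2647.48463 ≈ 2647.5.

2647.5 KB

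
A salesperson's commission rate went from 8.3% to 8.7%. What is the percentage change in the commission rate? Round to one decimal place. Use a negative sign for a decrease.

4.8%

The change is 8.7 − 8.3 = 0.4 percentage points.
Relative to the original 8.3%, that is 0.4 ÷ 8.3 ≈ 4.8%.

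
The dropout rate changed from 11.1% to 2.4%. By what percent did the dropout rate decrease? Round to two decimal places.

78.38%

The change is 2.4 − 11.1 = -8.7 percentage points.
Relative to the original 11.1%, that is -8.7 ÷ 11.1 ≈ -78.38%.
So the dropout rate fell by 78.38%.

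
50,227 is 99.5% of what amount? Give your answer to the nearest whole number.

50,227 ÷ 0.995 ≈ 50,479.

50,479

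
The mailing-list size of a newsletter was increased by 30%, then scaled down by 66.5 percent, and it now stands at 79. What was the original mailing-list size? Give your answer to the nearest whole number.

181

Undoing the 66.5% decrease: 79 ÷ 0.335 ≈ 235.820896.
Undoing the 30% increase: 235.820896 ÷ 1.3 ≈ 181.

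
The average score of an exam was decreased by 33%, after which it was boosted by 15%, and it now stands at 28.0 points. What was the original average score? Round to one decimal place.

36.3 points

Undoing the 15% increase: 28.0 ÷ 1.15 ≈ 24.347826.
Undoing the 33% decrease: 24.347826 ÷ 0.67 ≈ 36.3 points.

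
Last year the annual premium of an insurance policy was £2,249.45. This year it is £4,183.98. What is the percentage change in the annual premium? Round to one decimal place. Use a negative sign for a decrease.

86.0%

Change: £4,183.98 − £2,249.45 = £1,934.53.
Relative to the original: £1,934.53 ÷ £2,249.45 ≈ 86.0%.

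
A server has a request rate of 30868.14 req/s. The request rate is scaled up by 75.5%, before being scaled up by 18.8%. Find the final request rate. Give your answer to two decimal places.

64358.22 req/s

Each change multiplies by a factor: 1.755 × 1.188 = 2.08494.
30868.14 × 2.08494 = 64358.2198116 ≈ 64358.22.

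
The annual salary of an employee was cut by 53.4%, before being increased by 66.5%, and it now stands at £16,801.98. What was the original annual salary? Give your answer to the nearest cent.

The overall multiplier applied was 0.466 × 1.665 = 0.77589.
So the original annual salary was £16,801.98 ÷ 0.77589 ≈ £21,655.11.

£21,655.11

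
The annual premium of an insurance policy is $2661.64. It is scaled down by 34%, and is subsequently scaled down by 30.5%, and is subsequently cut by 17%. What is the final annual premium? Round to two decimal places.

Apply the 34% decrease: $2661.64 × 0.66 = $1756.6824.
After the 30.5% decrease: $1756.6824 × 0.695 = $1220.894268.
After the 17% decrease: $1220.894268 × 0.83 = $1013.34224244 ≈ $1013.34.

$1013.34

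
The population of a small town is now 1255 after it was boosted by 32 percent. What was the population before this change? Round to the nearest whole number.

The overall multiplier applied was 1.32.
So the original population was 1255 ÷ 1.32 ≈ 951.

951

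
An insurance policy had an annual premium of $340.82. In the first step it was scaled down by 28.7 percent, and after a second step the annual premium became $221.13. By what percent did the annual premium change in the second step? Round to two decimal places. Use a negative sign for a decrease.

-9.00%

After the first step: $340.82 × 0.713 = $243.00466.
Second-step multiplier: $221.13 ÷ $243.00466 ≈ 0.909983.
That is a change of -9.00%.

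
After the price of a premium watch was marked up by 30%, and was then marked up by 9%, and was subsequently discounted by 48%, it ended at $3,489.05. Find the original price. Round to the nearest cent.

The overall multiplier applied was 1.3 × 1.09 × 0.52 = 0.73684.
So the original price was $3,489.05 ÷ 0.73684 ≈ $4,735.15.

$4,735.15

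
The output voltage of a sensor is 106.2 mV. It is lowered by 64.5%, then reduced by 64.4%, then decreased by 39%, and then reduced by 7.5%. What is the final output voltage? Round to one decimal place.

7.6 mV

Each change multiplies by a factor: 0.355 × 0.356 × 0.61 × 0.925 = 0.071309915.
106.2 × 0.071309915 = 7.573112973 ≈ 7.6.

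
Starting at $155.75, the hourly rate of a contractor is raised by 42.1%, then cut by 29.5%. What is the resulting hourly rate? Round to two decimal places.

$156.03

42.1% increase: $155.75 × 1.421 = $221.32075.
After the 29.5% decrease: $221.32075 × 0.705 = $156.03112875 ≈ $156.03.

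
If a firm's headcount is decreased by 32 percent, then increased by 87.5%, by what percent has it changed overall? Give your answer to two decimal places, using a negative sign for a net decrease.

27.50%

A 32% decrease multiplies by 0.68.
Then an 87.5% increase: 0.68 × 1.875 = 1.275.
Overall factor 1.275, i.e. 27.50%.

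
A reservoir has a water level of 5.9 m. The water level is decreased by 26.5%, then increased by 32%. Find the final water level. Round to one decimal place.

5.7 m

After the 26.5% decrease: 5.9 × 0.735 = 4.3365.
After the 32% increase: 4.3365 × 1.32 = 5.72418 ≈ 5.7.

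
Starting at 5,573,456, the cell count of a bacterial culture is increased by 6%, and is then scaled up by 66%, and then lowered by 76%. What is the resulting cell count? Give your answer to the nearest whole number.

2,353,693

After the 6% increase: 5,573,456 × 1.06 = 5907863.36.
Apply the 66% increase: 5907863.36 × 1.66 = 9807053.1776.
Apply the 76% decrease: 9807053.1776 × 0.24 = 2353692.762624 ≈ 2,353,693.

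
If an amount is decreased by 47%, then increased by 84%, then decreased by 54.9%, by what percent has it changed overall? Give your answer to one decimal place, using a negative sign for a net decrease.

-56.0%

The combined multiplier is 0.53 × 1.84 × 0.451 = 0.4398152.
That corresponds to a decrease of 56.0%.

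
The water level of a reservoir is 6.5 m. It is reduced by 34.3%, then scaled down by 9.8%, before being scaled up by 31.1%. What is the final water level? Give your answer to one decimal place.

34.3% decrease: 6.5 × 0.657 = 4.2705.
Apply the 9.8% decrease: 4.2705 × 0.902 = 3.851991.
After the 31.1% increase: 3.851991 × 1.311 = 5.049960201 ≈ 5.0.

5.0 m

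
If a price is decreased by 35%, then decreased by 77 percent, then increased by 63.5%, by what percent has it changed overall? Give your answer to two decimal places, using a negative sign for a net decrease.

-75.56%

A 35% decrease multiplies by 0.65.
Then a 77% decrease: 0.65 × 0.23 = 0.1495.
Then a 63.5% increase: 0.1495 × 1.635 = 0.2444325.
Overall factor 0.2444325, i.e. -75.56%.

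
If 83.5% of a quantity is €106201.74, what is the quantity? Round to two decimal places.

€106201.74 ÷ 0.835 ≈ €127187.71.

€127187.71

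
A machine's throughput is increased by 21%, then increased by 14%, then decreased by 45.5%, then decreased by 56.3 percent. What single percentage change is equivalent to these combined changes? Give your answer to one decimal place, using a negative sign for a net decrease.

-67.1%

The combined multiplier is 1.21 × 1.14 × 0.545 × 0.437 = 0.328524801.
That corresponds to a decrease of 67.1%.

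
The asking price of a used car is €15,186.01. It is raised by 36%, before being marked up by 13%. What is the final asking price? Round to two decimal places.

€23,337.86

Apply the 36% increase: €15,186.01 × 1.36 = €20652.9736.
13% increase: €20652.9736 × 1.13 = €23337.860168 ≈ €23,337.86.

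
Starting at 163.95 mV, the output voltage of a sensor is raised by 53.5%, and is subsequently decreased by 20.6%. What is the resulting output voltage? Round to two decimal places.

199.82 mV

Apply the 53.5% increase: 163.95 × 1.535 = 251.66325.
Apply the 20.6% decrease: 251.66325 × 0.794 = 199.8206205 ≈ 199.82.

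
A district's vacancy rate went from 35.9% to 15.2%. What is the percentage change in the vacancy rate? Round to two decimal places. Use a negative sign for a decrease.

-57.66%

The change is 15.2 − 35.9 = -20.7 percentage points.
Relative to the original 35.9%, that is -20.7 ÷ 35.9 ≈ -57.66%.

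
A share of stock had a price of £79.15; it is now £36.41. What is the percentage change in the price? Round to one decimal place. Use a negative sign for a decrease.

-54.0%

Change: £36.41 − £79.15 = -£42.74.
Relative to the original: -£42.74 ÷ £79.15 ≈ -54.0%.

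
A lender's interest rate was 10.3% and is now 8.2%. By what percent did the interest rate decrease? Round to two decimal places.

The change is 8.2 − 10.3 = -2.1 percentage points.
Relative to the original 10.3%, that is -2.1 ÷ 10.3 ≈ -20.39%.
So the interest rate fell by 20.39%.

20.39%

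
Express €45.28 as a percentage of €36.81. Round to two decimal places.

123.01%

€45.28 ÷ €36.81 ≈ 123.01%.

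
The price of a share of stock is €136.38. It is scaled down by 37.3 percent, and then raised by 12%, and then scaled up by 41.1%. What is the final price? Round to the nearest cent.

€135.13

Each change multiplies by a factor: 0.627 × 1.12 × 1.411 = 0.99086064.
€136.38 × 0.99086064 = €135.1335740832 ≈ €135.13.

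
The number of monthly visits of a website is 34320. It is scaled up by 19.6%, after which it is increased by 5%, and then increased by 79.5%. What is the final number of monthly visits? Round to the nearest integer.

Apply the 19.6% increase: 34320 × 1.196 = 41046.72.
5% increase: 41046.72 × 1.05 = 43099.056.
Apply the 79.5% increase: 43099.056 × 1.795 = 77362.80552 ≈ 77363.

77363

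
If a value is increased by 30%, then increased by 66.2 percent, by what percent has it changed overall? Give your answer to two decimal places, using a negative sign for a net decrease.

116.06%

The combined multiplier is 1.3 × 1.662 = 2.1606.
That corresponds to an increase of 116.06%.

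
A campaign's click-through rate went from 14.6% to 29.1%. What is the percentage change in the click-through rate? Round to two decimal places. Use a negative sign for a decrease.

The change is 29.1 − 14.6 = 14.5 percentage points.
Relative to the original 14.6%, that is 14.5 ÷ 14.6 ≈ 99.32%.

99.32%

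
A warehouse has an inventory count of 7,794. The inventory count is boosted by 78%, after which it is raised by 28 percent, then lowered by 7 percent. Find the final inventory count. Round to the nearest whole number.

Apply the 78% increase: 7,794 × 1.78 = 13873.32.
28% increase: 13873.32 × 1.28 = 17757.8496.
After the 7% decrease: 17757.8496 × 0.93 = 16514.800128 ≈ 16,515.

16,515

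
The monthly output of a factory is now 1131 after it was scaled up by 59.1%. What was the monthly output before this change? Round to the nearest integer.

711

The overall multiplier applied was 1.591.
So the original monthly output was 1131 ÷ 1.591 ≈ 711.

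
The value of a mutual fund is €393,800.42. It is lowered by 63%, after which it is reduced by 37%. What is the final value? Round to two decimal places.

€91,794.88

After the 63% decrease: €393,800.42 × 0.37 = €145706.1554.
After the 37% decrease: €145706.1554 × 0.63 = €91794.877902 ≈ €91,794.88.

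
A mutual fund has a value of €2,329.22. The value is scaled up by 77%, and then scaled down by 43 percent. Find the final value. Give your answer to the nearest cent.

Apply the 77% increase: €2,329.22 × 1.77 = €4122.7194.
After the 43% decrease: €4122.7194 × 0.57 = €2349.950058 ≈ €2,349.95.

€2,349.95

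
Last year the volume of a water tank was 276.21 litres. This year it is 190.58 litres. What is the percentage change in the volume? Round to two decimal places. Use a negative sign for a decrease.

-31.00%

Change: 190.58 − 276.21 = -85.63.
Relative to the original: -85.63 ÷ 276.21 ≈ -31.00%.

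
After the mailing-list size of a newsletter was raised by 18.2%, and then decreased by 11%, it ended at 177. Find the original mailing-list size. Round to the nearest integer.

The overall multiplier applied was 1.182 × 0.89 = 1.05198.
So the original mailing-list size was 177 ÷ 1.05198 ≈ 168.

168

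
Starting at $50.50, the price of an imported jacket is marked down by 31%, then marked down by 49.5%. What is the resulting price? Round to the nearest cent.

$17.60

Each change multiplies by a factor: 0.69 × 0.505 = 0.34845.
$50.50 × 0.34845 = $17.596725 ≈ $17.60.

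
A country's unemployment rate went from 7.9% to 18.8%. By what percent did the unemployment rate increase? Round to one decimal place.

The change is 18.8 − 7.9 = 10.9 percentage points.
Relative to the original 7.9%, that is 10.9 ÷ 7.9 ≈ 138.0%.
So the unemployment rate rose by 138.0%.

138.0%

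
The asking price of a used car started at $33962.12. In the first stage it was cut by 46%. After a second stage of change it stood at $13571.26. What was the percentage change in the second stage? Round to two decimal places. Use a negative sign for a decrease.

-26.00%

After the first stage: $33962.12 × 0.54 = $18339.5448.
Second-stage multiplier: $13571.26 ÷ $18339.5448 ≈ 0.74.
That is a change of -26.00%.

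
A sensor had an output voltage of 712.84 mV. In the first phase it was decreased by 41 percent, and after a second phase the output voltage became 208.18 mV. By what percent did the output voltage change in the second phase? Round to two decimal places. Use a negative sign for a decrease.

After the first phase: 712.84 × 0.59 = 420.5756.
Second-phase multiplier: 208.18 ÷ 420.5756 ≈ 0.494988.
That is a change of -50.50%.

-50.50%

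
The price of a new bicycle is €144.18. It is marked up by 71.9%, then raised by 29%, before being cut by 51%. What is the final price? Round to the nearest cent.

€156.66

Each change multiplies by a factor: 1.719 × 1.29 × 0.49 = 1.0865799.
€144.18 × 1.0865799 = €156.663089982 ≈ €156.66.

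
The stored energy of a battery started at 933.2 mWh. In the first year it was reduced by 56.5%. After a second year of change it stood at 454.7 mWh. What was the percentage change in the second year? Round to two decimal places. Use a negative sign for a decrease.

After the first year: 933.2 × 0.435 = 405.942.
Second-year multiplier: 454.7 ÷ 405.942 ≈ 1.120111.
That is a change of 12.01%.

12.01%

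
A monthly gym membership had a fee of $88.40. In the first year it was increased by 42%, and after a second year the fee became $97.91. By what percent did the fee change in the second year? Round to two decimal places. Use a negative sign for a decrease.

-22.00%

After the first year: $88.40 × 1.42 = $125.528.
Second-year multiplier: $97.91 ÷ $125.528 ≈ 0.779985.
That is a change of -22.00%.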